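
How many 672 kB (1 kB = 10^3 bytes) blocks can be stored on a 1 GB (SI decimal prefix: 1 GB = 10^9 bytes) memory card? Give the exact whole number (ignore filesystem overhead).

1,488

Capacity: 1 GB = 1,000,000,000 bytes
Per item: 672 kB = 672,000 bytes
⌊1,000,000,000 / 672,000⌋ = 1,488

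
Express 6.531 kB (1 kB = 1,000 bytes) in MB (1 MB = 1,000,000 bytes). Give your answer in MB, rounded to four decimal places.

0.0065 MB

6.531 kB × 1,000 bytes/kB = 6,531 bytes
1 MB = 10^6 bytes = 1,000,000 bytes
6,531 / 1,000,000 = 0.0065 MB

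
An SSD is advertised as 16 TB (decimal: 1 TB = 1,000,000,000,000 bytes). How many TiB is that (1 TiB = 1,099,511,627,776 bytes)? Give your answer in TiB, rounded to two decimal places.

16 TB × 1,000,000,000,000 bytes/TB = 16,000,000,000,000 bytes
1 TiB = 1,099,511,627,776 bytes
16,000,000,000,000 / 1,099,511,627,776 = 14.55 TiB

14.55 TiB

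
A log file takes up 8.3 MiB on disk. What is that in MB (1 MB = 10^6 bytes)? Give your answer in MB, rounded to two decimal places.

8.3 MiB = 8.3 × 2^20 bytes = 8,703,180.8 bytes
1 MB = 10^6 bytes = 1,000,000 bytes
8,703,180.8 / 1,000,000 = 8.70 MB

8.70 MB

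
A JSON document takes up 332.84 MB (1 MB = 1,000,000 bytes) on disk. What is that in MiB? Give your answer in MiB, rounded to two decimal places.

317.42 MiB

332.84 MB = 332.84 × 10^6 bytes = 332,840,000 bytes
1 MiB = 1,048,576 bytes
332,840,000 / 1,048,576 = 317.42 MiB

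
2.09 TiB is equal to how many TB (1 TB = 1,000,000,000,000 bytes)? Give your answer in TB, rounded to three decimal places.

2.298 TB

2.09 TiB = 2.09 × 2^40 bytes = 2,297,979,302,051.84 bytes
1 TB = 1,000,000,000,000 bytes
2,297,979,302,051.84 / 1,000,000,000,000 = 2.298 TB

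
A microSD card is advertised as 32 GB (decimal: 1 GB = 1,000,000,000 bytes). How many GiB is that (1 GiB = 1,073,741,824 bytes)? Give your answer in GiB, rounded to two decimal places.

29.80 GiB

32 GB × 1,000,000,000 bytes/GB = 32,000,000,000 bytes
1 GiB = 2^30 bytes = 1,073,741,824 bytes
32,000,000,000 / 1,073,741,824 = 29.80 GiB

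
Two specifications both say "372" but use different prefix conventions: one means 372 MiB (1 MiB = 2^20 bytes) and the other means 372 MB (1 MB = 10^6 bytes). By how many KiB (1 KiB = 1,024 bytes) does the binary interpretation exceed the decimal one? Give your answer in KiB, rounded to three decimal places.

17,646.750 KiB

372 MiB = 372 × 1,048,576 = 390,070,272 bytes
372 MB = 372 × 1,000,000 = 372,000,000 bytes
difference = 18,070,272 bytes
18,070,272 / 1,024 = 17,646.750 KiB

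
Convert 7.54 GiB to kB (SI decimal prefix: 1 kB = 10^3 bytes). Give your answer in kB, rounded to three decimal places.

7.54 GiB = 7.54 × 2^30 bytes = 8,096,013,352.96 bytes
1 kB = 10^3 bytes = 1,000 bytes
8,096,013,352.96 / 1,000 = 8,096,013.353 kB

8,096,013.353 kB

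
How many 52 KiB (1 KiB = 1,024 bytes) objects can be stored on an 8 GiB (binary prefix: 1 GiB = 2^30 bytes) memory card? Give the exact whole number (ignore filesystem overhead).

161,319

Capacity: 8 GiB = 8,589,934,592 bytes
Per item: 52 KiB = 53,248 bytes
⌊8,589,934,592 / 53,248⌋ = 161,319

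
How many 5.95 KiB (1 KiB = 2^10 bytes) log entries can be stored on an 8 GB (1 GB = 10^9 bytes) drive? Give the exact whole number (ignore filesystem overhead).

1,313,025

Capacity: 8 GB = 8,000,000,000 bytes
Per item: 5.95 KiB = 6,092.8 bytes
⌊8,000,000,000 / 6,092.8⌋ = 1,313,025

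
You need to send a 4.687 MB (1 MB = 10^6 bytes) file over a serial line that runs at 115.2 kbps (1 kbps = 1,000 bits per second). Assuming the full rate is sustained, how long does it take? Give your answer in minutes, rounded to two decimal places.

4.687 MB = 4,687,000 bytes = 37,496,000 bits
115.2 kbps = 115,200 bits/s
time = 37,496,000 / 115,200 = 325.486 s
325.486 s / 60 = 5.42 minutes

5.42 minutes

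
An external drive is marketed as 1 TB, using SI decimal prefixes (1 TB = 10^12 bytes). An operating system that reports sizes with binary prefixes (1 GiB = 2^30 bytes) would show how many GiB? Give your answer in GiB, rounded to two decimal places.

1 TB = 1 × 10^12 bytes = 1,000,000,000,000 bytes
1 GiB = 2^30 bytes = 1,073,741,824 bytes
1,000,000,000,000 / 1,073,741,824 = 931.32 GiB

931.32 GiB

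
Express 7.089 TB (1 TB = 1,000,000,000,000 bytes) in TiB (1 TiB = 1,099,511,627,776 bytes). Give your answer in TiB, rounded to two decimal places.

6.45 TiB

7.089 TB = 7.089 × 10^12 bytes = 7,089,000,000,000 bytes
1 TiB = 2^40 bytes = 1,099,511,627,776 bytes
7,089,000,000,000 / 1,099,511,627,776 = 6.45 TiB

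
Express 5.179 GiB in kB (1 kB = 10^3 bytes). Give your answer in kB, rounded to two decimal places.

5,560,908.91 kB

5.179 GiB × 1,073,741,824 bytes/GiB = 5,560,908,906.496 bytes
1 kB = 10^3 bytes = 1,000 bytes
5,560,908,906.496 / 1,000 = 5,560,908.91 kB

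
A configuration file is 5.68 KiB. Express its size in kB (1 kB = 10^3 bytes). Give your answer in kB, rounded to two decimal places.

5.68 KiB = 5.68 × 2^10 bytes = 5,816.32 bytes
1 kB = 1,000 bytes
5,816.32 / 1,000 = 5.82 kB

5.82 kB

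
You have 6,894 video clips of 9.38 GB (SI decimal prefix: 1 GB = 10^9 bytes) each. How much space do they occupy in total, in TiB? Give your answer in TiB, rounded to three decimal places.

58.813 TiB

Total = 6,894 × 9.38 GB = 64665.72 GB
= 64665.72 × 1,000,000,000 bytes = 64,665,720,000,000 bytes
1 TiB = 1,099,511,627,776 bytes
64,665,720,000,000 / 1,099,511,627,776 = 58.813 TiB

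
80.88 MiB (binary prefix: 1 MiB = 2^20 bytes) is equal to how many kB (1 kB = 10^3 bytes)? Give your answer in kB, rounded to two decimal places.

80.88 MiB = 80.88 × 2^20 bytes = 84,808,826.88 bytes
1 kB = 10^3 bytes = 1,000 bytes
84,808,826.88 / 1,000 = 84,808.83 kB

84,808.83 kB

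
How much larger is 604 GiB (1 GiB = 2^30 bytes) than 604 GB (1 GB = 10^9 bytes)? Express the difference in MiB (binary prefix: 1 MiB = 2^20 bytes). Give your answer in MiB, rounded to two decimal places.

604 GiB = 604 × 1,073,741,824 = 648,540,061,696 bytes
604 GB = 604 × 1,000,000,000 = 604,000,000,000 bytes
difference = 44,540,061,696 bytes
44,540,061,696 / 1,048,576 = 42,476.71 MiB

42,476.71 MiB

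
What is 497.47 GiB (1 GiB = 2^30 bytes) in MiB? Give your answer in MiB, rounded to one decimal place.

497.47 GiB = 497.47 × 2^30 bytes = 534,154,345,185.28 bytes
1 MiB = 2^20 bytes = 1,048,576 bytes
534,154,345,185.28 / 1,048,576 = 509,409.3 MiB

509,409.3 MiB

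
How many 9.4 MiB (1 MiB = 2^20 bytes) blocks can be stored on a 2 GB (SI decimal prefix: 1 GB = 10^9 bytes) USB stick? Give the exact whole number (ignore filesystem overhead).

Capacity: 2 GB = 2,000,000,000 bytes
Per item: 9.4 MiB = 9,856,614.4 bytes
⌊2,000,000,000 / 9,856,614.4⌋ = 202

202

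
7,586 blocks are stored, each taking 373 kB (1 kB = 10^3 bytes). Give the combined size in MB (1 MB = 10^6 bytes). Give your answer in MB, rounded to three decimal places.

2,829.578 MB

Total = 7,586 × 373 kB = 2,829,578 kB
= 2,829,578 × 1,000 bytes = 2,829,578,000 bytes
1 MB = 1,000,000 bytes
2,829,578,000 / 1,000,000 = 2,829.578 MB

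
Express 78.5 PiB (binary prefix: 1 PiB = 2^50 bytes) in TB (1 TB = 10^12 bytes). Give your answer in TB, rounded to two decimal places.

78.5 PiB = 78.5 × 2^50 bytes = 88,383,142,687,145,984 bytes
1 TB = 10^12 bytes = 1,000,000,000,000 bytes
88,383,142,687,145,984 / 1,000,000,000,000 = 88,383.14 TB

88,383.14 TB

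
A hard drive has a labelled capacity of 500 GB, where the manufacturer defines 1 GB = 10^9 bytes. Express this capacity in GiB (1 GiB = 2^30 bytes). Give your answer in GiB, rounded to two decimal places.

500 GB = 500 × 10^9 bytes = 500,000,000,000 bytes
1 GiB = 2^30 bytes = 1,073,741,824 bytes
500,000,000,000 / 1,073,741,824 = 465.66 GiB

465.66 GiB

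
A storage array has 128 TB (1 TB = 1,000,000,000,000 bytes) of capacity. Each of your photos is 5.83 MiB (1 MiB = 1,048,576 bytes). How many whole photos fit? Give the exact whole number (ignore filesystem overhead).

Capacity: 128 TB = 128,000,000,000,000 bytes
Per item: 5.83 MiB = 6,113,198.08 bytes
⌊128,000,000,000,000 / 6,113,198.08⌋ = 20,938,304

20,938,304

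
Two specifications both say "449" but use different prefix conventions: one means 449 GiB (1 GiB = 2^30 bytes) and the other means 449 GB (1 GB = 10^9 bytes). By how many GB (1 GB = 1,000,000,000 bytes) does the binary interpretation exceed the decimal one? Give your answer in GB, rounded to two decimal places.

33.11 GB

449 GiB = 449 × 1,073,741,824 = 482,110,078,976 bytes
449 GB = 449 × 1,000,000,000 = 449,000,000,000 bytes
difference = 33,110,078,976 bytes
33,110,078,976 / 1,000,000,000 = 33.11 GB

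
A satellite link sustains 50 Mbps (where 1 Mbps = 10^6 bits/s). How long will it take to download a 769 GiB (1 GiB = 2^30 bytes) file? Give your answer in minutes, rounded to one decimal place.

2,201.9 minutes

769 GiB = 825,707,462,656 bytes = 6,605,659,701,248 bits
50 Mbps = 50,000,000 bits/s
time = 6,605,659,701,248 / 50,000,000 = 132,113.19 s
132,113.19 s / 60 = 2,201.9 minutes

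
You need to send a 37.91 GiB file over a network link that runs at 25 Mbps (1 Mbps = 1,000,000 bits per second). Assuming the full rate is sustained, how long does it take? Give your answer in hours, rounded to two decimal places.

3.62 hours

37.91 GiB = 40,705,552,547.84 bytes = 325,644,420,382.72 bits
25 Mbps = 25,000,000 bits/s
time = 325,644,420,382.72 / 25,000,000 = 13,025.7768 s
13,025.7768 s / 3600 = 3.62 hours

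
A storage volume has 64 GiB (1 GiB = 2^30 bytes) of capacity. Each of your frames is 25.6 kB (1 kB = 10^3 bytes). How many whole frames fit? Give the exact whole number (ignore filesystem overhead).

2,684,354

Capacity: 64 GiB = 68,719,476,736 bytes
Per item: 25.6 kB = 25,600 bytes
⌊68,719,476,736 / 25,600⌋ = 2,684,354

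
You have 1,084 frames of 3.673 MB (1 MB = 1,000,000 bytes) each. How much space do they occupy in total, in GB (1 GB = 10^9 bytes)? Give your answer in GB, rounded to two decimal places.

3.98 GB

Total = 1,084 × 3.673 MB = 3981.532 MB
= 3981.532 × 1,000,000 bytes = 3,981,532,000 bytes
1 GB = 1,000,000,000 bytes
3,981,532,000 / 1,000,000,000 = 3.98 GB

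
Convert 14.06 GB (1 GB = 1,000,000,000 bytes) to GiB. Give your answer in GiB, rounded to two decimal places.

13.09 GiB

14.06 GB = 14.06 × 10^9 bytes = 14,060,000,000 bytes
1 GiB = 2^30 bytes = 1,073,741,824 bytes
14,060,000,000 / 1,073,741,824 = 13.09 GiB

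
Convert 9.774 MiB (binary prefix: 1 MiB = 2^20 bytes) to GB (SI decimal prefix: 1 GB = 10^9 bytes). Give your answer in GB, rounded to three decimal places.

0.010 GB

9.774 MiB = 9.774 × 2^20 bytes = 10,248,781.824 bytes
1 GB = 10^9 bytes = 1,000,000,000 bytes
10,248,781.824 / 1,000,000,000 = 0.010 GB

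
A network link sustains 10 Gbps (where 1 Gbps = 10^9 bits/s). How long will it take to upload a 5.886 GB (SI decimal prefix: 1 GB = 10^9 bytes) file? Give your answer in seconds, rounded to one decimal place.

5.886 GB = 5,886,000,000 bytes = 47,088,000,000 bits
10 Gbps = 10,000,000,000 bits/s
time = 47,088,000,000 / 10,000,000,000 = 4.7 s

4.7 seconds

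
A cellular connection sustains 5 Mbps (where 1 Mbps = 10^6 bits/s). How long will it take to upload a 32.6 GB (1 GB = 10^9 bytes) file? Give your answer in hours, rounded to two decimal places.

14.49 hours

32.6 GB = 32,600,000,000 bytes = 260,800,000,000 bits
5 Mbps = 5,000,000 bits/s
time = 260,800,000,000 / 5,000,000 = 52,160.0000 s
52,160.0000 s / 3600 = 14.49 hours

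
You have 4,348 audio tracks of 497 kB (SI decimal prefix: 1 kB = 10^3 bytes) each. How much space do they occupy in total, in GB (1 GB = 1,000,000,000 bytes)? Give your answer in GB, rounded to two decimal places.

Total = 4,348 × 497 kB = 2,160,956 kB
= 2,160,956 × 1,000 bytes = 2,160,956,000 bytes
1 GB = 1,000,000,000 bytes
2,160,956,000 / 1,000,000,000 = 2.16 GB

2.16 GB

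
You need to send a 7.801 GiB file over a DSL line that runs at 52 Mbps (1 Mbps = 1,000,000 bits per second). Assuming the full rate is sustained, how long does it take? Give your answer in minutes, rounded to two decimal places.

7.801 GiB = 8,376,259,969.024 bytes = 67,010,079,752.192 bits
52 Mbps = 52,000,000 bits/s
time = 67,010,079,752.192 / 52,000,000 = 1,288.655 s
1,288.655 s / 60 = 21.48 minutes

21.48 minutes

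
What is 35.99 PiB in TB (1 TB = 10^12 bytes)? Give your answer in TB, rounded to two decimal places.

35.99 PiB = 35.99 × 2^50 bytes = 40,521,137,647,266,037.76 bytes
1 TB = 10^12 bytes = 1,000,000,000,000 bytes
40,521,137,647,266,037.76 / 1,000,000,000,000 = 40,521.14 TB

40,521.14 TB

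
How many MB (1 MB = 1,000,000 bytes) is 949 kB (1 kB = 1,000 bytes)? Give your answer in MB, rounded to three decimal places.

949 kB = 949 × 10^3 bytes = 949,000 bytes
1 MB = 10^6 bytes = 1,000,000 bytes
949,000 / 1,000,000 = 0.949 MB

0.949 MB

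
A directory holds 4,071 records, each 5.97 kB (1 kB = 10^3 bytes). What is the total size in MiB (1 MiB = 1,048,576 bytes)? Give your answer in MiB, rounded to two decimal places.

Total = 4,071 × 5.97 kB = 24303.87 kB
= 24303.87 × 1,000 bytes = 24,303,870 bytes
1 MiB = 1,048,576 bytes
24,303,870 / 1,048,576 = 23.18 MiB

23.18 MiB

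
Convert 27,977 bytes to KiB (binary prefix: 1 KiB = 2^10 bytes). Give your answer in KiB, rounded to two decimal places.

27,977 bytes given.
1 KiB = 1,024 bytes
27,977 / 1,024 = 27.32 KiB

27.32 KiB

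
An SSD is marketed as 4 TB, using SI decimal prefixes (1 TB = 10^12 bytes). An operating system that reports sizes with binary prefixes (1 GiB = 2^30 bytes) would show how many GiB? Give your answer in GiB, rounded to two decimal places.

4 TB = 4 × 10^12 bytes = 4,000,000,000,000 bytes
1 GiB = 2^30 bytes = 1,073,741,824 bytes
4,000,000,000,000 / 1,073,741,824 = 3,725.29 GiB

3,725.29 GiB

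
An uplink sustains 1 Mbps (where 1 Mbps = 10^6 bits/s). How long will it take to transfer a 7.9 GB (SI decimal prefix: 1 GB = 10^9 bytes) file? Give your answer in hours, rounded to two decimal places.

17.56 hours

7.9 GB = 7,900,000,000 bytes = 63,200,000,000 bits
1 Mbps = 1,000,000 bits/s
time = 63,200,000,000 / 1,000,000 = 63,200.0000 s
63,200.0000 s / 3600 = 17.56 hours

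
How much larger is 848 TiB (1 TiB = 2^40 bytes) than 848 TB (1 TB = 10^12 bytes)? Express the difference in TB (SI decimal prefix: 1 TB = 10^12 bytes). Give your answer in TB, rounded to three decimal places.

848 TiB = 848 × 1,099,511,627,776 = 932,385,860,354,048 bytes
848 TB = 848 × 1,000,000,000,000 = 848,000,000,000,000 bytes
difference = 84,385,860,354,048 bytes
84,385,860,354,048 / 1,000,000,000,000 = 84.386 TB

84.386 TB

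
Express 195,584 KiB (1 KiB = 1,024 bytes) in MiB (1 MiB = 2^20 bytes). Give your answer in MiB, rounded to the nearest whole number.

191 MiB

195,584 KiB = 195,584 × 2^10 bytes = 200,278,016 bytes
1 MiB = 1,048,576 bytes
200,278,016 / 1,048,576 = 191 MiB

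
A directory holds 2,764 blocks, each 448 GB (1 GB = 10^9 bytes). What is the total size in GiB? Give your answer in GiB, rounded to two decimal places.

Total = 2,764 × 448 GB = 1,238,272 GB
= 1,238,272 × 1,000,000,000 bytes = 1,238,272,000,000,000 bytes
1 GiB = 1,073,741,824 bytes
1,238,272,000,000,000 / 1,073,741,824 = 1,153,230.67 GiB

1,153,230.67 GiB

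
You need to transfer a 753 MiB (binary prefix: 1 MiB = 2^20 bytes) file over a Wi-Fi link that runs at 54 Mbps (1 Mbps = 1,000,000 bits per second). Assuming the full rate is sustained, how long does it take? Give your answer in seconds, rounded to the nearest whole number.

117 seconds

753 MiB = 789,577,728 bytes = 6,316,621,824 bits
54 Mbps = 54,000,000 bits/s
time = 6,316,621,824 / 54,000,000 = 117 s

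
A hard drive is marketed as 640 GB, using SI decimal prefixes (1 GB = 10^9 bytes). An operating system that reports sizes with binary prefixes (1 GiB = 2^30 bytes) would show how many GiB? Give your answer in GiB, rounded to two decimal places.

640 GB = 640 × 10^9 bytes = 640,000,000,000 bytes
1 GiB = 1,073,741,824 bytes
640,000,000,000 / 1,073,741,824 = 596.05 GiB

596.05 GiB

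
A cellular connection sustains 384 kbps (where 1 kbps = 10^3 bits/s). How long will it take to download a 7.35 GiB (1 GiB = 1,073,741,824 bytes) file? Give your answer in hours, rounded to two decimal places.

7.35 GiB = 7,892,002,406.4 bytes = 63,136,019,251.2 bits
384 kbps = 384,000 bits/s
time = 63,136,019,251.2 / 384,000 = 164,416.7168 s
164,416.7168 s / 3600 = 45.67 hours

45.67 hours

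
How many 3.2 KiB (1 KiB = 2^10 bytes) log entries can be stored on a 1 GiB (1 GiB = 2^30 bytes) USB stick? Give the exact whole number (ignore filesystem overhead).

327,680

Capacity: 1 GiB = 1,073,741,824 bytes
Per item: 3.2 KiB = 3,276.8 bytes
⌊1,073,741,824 / 3,276.8⌋ = 327,680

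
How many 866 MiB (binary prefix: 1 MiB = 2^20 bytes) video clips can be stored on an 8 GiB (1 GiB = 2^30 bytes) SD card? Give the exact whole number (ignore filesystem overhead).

9

Capacity: 8 GiB = 8,589,934,592 bytes
Per item: 866 MiB = 908,066,816 bytes
⌊8,589,934,592 / 908,066,816⌋ = 9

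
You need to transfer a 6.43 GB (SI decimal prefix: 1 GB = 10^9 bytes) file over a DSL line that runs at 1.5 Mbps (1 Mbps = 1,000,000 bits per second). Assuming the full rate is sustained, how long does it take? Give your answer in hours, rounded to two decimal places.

9.53 hours

6.43 GB = 6,430,000,000 bytes = 51,440,000,000 bits
1.5 Mbps = 1,500,000 bits/s
time = 51,440,000,000 / 1,500,000 = 34,293.3333 s
34,293.3333 s / 3600 = 9.53 hours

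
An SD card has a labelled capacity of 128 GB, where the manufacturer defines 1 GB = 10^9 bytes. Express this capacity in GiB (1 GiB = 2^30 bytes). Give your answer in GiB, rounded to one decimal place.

128 GB × 1,000,000,000 bytes/GB = 128,000,000,000 bytes
1 GiB = 2^30 bytes = 1,073,741,824 bytes
128,000,000,000 / 1,073,741,824 = 119.2 GiB

119.2 GiB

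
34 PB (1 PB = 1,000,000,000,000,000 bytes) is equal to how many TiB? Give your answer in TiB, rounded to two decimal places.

34 PB × 1,000,000,000,000,000 bytes/PB = 34,000,000,000,000,000 bytes
1 TiB = 2^40 bytes = 1,099,511,627,776 bytes
34,000,000,000,000,000 / 1,099,511,627,776 = 30,922.82 TiB

30,922.82 TiB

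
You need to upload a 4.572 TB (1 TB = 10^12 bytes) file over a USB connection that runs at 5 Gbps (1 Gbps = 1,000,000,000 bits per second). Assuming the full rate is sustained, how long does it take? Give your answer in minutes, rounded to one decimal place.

121.9 minutes

4.572 TB = 4,572,000,000,000 bytes = 36,576,000,000,000 bits
5 Gbps = 5,000,000,000 bits/s
time = 36,576,000,000,000 / 5,000,000,000 = 7,315.20 s
7,315.20 s / 60 = 121.9 minutes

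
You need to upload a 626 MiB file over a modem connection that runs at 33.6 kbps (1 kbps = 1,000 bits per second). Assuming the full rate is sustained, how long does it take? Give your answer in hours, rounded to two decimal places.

626 MiB = 656,408,576 bytes = 5,251,268,608 bits
33.6 kbps = 33,600 bits/s
time = 5,251,268,608 / 33,600 = 156,287.7562 s
156,287.7562 s / 3600 = 43.41 hours

43.41 hours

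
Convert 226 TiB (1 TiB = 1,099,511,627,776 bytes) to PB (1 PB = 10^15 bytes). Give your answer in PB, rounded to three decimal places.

226 TiB = 226 × 2^40 bytes = 248,489,627,877,376 bytes
1 PB = 1,000,000,000,000,000 bytes
248,489,627,877,376 / 1,000,000,000,000,000 = 0.248 PB

0.248 PB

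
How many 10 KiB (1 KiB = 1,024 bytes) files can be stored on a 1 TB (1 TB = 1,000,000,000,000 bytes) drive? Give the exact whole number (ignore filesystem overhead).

Capacity: 1 TB = 1,000,000,000,000 bytes
Per item: 10 KiB = 10,240 bytes
⌊1,000,000,000,000 / 10,240⌋ = 97,656,250

97,656,250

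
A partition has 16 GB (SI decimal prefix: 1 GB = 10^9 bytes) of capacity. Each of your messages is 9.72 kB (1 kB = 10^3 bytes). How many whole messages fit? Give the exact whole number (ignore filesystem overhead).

Capacity: 16 GB = 16,000,000,000 bytes
Per item: 9.72 kB = 9,720 bytes
⌊16,000,000,000 / 9,720⌋ = 1,646,090

1,646,090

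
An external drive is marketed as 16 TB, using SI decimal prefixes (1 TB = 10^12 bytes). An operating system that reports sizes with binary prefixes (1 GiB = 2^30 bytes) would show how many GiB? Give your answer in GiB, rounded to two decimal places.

14,901.16 GiB

16 TB × 1,000,000,000,000 bytes/TB = 16,000,000,000,000 bytes
1 GiB = 2^30 bytes = 1,073,741,824 bytes
16,000,000,000,000 / 1,073,741,824 = 14,901.16 GiB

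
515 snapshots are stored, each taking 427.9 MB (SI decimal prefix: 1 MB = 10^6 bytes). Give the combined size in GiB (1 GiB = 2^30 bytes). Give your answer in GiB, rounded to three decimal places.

205.234 GiB

Total = 515 × 427.9 MB = 220368.5 MB
= 220368.5 × 1,000,000 bytes = 220,368,500,000 bytes
1 GiB = 1,073,741,824 bytes
220,368,500,000 / 1,073,741,824 = 205.234 GiB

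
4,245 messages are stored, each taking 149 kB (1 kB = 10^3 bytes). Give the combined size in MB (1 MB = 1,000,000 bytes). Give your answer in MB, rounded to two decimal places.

Total = 4,245 × 149 kB = 632,505 kB
= 632,505 × 1,000 bytes = 632,505,000 bytes
1 MB = 1,000,000 bytes
632,505,000 / 1,000,000 = 632.51 MB

632.51 MB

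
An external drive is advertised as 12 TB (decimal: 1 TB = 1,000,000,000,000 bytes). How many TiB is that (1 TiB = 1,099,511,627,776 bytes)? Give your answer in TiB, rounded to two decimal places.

10.91 TiB

12 TB = 12 × 10^12 bytes = 12,000,000,000,000 bytes
1 TiB = 2^40 bytes = 1,099,511,627,776 bytes
12,000,000,000,000 / 1,099,511,627,776 = 10.91 TiB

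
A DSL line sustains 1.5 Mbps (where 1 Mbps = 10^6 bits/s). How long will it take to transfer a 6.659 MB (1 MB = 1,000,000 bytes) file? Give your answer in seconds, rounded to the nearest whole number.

6.659 MB = 6,659,000 bytes = 53,272,000 bits
1.5 Mbps = 1,500,000 bits/s
time = 53,272,000 / 1,500,000 = 36 s

36 seconds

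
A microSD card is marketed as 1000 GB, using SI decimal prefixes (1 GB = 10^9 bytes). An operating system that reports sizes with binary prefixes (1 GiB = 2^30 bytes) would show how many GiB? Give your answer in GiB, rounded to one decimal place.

931.3 GiB

1000 GB × 1,000,000,000 bytes/GB = 1,000,000,000,000 bytes
1 GiB = 2^30 bytes = 1,073,741,824 bytes
1,000,000,000,000 / 1,073,741,824 = 931.3 GiB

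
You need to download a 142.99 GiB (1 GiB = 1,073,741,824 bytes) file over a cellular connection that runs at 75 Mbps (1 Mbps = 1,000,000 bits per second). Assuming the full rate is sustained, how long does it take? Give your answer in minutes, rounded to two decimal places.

142.99 GiB = 153,534,343,413.76 bytes = 1,228,274,747,310.08 bits
75 Mbps = 75,000,000 bits/s
time = 1,228,274,747,310.08 / 75,000,000 = 16,376.997 s
16,376.997 s / 60 = 272.95 minutes

272.95 minutes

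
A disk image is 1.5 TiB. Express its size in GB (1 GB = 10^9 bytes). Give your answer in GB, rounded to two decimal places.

1.5 TiB = 1.5 × 2^40 bytes = 1,649,267,441,664 bytes
1 GB = 1,000,000,000 bytes
1,649,267,441,664 / 1,000,000,000 = 1,649.27 GB

1,649.27 GB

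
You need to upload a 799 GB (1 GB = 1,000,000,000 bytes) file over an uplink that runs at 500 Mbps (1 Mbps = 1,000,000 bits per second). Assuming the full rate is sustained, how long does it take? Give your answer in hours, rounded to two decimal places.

3.55 hours

799 GB = 799,000,000,000 bytes = 6,392,000,000,000 bits
500 Mbps = 500,000,000 bits/s
time = 6,392,000,000,000 / 500,000,000 = 12,784.0000 s
12,784.0000 s / 3600 = 3.55 hours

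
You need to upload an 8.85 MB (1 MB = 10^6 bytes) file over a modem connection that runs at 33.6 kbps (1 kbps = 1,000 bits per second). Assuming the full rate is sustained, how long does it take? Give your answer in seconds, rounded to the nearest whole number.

8.85 MB = 8,850,000 bytes = 70,800,000 bits
33.6 kbps = 33,600 bits/s
time = 70,800,000 / 33,600 = 2,107 s

2,107 seconds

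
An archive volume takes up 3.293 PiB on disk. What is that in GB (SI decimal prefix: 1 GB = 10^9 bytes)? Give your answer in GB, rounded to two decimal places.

3.293 PiB × 1,125,899,906,842,624 bytes/PiB = 3,707,588,393,232,760.832 bytes
1 GB = 1,000,000,000 bytes
3,707,588,393,232,760.832 / 1,000,000,000 = 3,707,588.39 GB

3,707,588.39 GB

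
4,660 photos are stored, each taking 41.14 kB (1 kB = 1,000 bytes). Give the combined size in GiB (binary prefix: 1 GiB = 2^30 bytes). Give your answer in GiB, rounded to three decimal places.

0.179 GiB

Total = 4,660 × 41.14 kB = 191712.4 kB
= 191712.4 × 1,000 bytes = 191,712,400 bytes
1 GiB = 1,073,741,824 bytes
191,712,400 / 1,073,741,824 = 0.179 GiB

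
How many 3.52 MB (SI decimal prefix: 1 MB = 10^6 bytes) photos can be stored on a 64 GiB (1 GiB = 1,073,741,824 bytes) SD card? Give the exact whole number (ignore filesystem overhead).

Capacity: 64 GiB = 68,719,476,736 bytes
Per item: 3.52 MB = 3,520,000 bytes
⌊68,719,476,736 / 3,520,000⌋ = 19,522

19,522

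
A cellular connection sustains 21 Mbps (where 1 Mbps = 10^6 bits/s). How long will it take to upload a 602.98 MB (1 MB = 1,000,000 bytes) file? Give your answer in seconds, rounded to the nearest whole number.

230 seconds

602.98 MB = 602,980,000 bytes = 4,823,840,000 bits
21 Mbps = 21,000,000 bits/s
time = 4,823,840,000 / 21,000,000 = 230 s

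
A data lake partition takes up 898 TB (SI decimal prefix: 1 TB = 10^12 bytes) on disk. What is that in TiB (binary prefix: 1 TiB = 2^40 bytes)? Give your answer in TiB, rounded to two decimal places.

816.73 TiB

898 TB = 898 × 10^12 bytes = 898,000,000,000,000 bytes
1 TiB = 2^40 bytes = 1,099,511,627,776 bytes
898,000,000,000,000 / 1,099,511,627,776 = 816.73 TiB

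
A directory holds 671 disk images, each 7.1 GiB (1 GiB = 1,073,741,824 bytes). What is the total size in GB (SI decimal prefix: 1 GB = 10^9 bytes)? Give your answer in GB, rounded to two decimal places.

Total = 671 × 7.1 GiB = 4764.1 GiB
= 4764.1 × 1,073,741,824 bytes = 5,115,413,423,718.4 bytes
1 GB = 1,000,000,000 bytes
5,115,413,423,718.4 / 1,000,000,000 = 5,115.41 GB

5,115.41 GB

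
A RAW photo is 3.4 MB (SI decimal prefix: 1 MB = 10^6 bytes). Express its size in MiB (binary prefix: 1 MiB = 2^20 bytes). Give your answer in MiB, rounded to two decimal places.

3.24 MiB

3.4 MB = 3.4 × 10^6 bytes = 3,400,000 bytes
1 MiB = 1,048,576 bytes
3,400,000 / 1,048,576 = 3.24 MiB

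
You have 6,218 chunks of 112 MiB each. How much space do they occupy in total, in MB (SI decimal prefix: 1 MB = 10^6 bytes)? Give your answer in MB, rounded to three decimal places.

Total = 6,218 × 112 MiB = 696,416 MiB
= 696,416 × 1,048,576 bytes = 730,245,103,616 bytes
1 MB = 1,000,000 bytes
730,245,103,616 / 1,000,000 = 730,245.104 MB

730,245.104 MB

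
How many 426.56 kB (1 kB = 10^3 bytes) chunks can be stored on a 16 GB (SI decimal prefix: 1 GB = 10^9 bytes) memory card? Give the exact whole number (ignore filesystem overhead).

Capacity: 16 GB = 16,000,000,000 bytes
Per item: 426.56 kB = 426,560 bytes
⌊16,000,000,000 / 426,560⌋ = 37,509

37,509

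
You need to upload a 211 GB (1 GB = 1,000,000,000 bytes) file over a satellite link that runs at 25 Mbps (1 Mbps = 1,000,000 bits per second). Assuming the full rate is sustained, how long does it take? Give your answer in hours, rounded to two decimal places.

18.76 hours

211 GB = 211,000,000,000 bytes = 1,688,000,000,000 bits
25 Mbps = 25,000,000 bits/s
time = 1,688,000,000,000 / 25,000,000 = 67,520.0000 s
67,520.0000 s / 3600 = 18.76 hours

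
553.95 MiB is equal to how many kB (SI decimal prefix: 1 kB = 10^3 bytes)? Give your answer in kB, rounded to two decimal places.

553.95 MiB = 553.95 × 2^20 bytes = 580,858,675.2 bytes
1 kB = 10^3 bytes = 1,000 bytes
580,858,675.2 / 1,000 = 580,858.68 kB

580,858.68 kB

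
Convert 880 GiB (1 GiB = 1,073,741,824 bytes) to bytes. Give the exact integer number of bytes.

944,892,805,120 bytes

880 × 1,073,741,824 = 944,892,805,120 bytes  (1 GiB = 2^30 bytes)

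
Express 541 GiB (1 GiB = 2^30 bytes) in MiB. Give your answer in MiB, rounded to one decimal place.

553,984.0 MiB

541 GiB × 1,073,741,824 bytes/GiB = 580,894,326,784 bytes
1 MiB = 1,048,576 bytes
580,894,326,784 / 1,048,576 = 553,984.0 MiB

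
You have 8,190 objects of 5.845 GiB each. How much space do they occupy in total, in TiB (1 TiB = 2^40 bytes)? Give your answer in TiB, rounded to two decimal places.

46.75 TiB

Total = 8,190 × 5.845 GiB = 47870.55 GiB
= 47870.55 × 1,073,741,824 bytes = 51,400,611,672,883.2 bytes
1 TiB = 1,099,511,627,776 bytes
51,400,611,672,883.2 / 1,099,511,627,776 = 46.75 TiB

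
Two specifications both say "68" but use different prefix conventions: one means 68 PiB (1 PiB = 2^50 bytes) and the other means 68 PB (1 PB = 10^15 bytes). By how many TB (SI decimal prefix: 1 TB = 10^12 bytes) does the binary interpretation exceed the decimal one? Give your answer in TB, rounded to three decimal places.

68 PiB = 68 × 1,125,899,906,842,624 = 76,561,193,665,298,432 bytes
68 PB = 68 × 1,000,000,000,000,000 = 68,000,000,000,000,000 bytes
difference = 8,561,193,665,298,432 bytes
8,561,193,665,298,432 / 1,000,000,000,000 = 8,561.194 TB

8,561.194 TB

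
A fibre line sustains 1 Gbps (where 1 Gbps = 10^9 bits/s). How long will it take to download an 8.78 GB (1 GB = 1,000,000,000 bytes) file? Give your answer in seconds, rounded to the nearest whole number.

70 seconds

8.78 GB = 8,780,000,000 bytes = 70,240,000,000 bits
1 Gbps = 1,000,000,000 bits/s
time = 70,240,000,000 / 1,000,000,000 = 70 s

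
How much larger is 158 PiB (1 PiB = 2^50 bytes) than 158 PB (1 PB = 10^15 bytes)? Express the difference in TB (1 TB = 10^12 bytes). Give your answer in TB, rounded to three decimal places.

19,892.185 TB

158 PiB = 158 × 1,125,899,906,842,624 = 177,892,185,281,134,592 bytes
158 PB = 158 × 1,000,000,000,000,000 = 158,000,000,000,000,000 bytes
difference = 19,892,185,281,134,592 bytes
19,892,185,281,134,592 / 1,000,000,000,000 = 19,892.185 TB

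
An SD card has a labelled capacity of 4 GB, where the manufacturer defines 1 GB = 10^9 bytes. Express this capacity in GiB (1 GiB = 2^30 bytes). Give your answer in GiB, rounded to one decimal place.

3.7 GiB

4 GB = 4 × 10^9 bytes = 4,000,000,000 bytes
1 GiB = 2^30 bytes = 1,073,741,824 bytes
4,000,000,000 / 1,073,741,824 = 3.7 GiB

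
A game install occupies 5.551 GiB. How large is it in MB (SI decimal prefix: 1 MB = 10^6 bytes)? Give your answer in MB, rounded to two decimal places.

5,960.34 MB

5.551 GiB × 1,073,741,824 bytes/GiB = 5,960,340,865.024 bytes
1 MB = 1,000,000 bytes
5,960,340,865.024 / 1,000,000 = 5,960.34 MB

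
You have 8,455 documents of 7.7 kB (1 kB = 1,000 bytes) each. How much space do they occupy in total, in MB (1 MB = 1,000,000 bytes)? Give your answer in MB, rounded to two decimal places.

65.10 MB

Total = 8,455 × 7.7 kB = 65103.5 kB
= 65103.5 × 1,000 bytes = 65,103,500 bytes
1 MB = 1,000,000 bytes
65,103,500 / 1,000,000 = 65.10 MB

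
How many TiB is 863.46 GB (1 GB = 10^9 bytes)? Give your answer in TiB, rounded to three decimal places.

863.46 GB = 863.46 × 10^9 bytes = 863,460,000,000 bytes
1 TiB = 2^40 bytes = 1,099,511,627,776 bytes
863,460,000,000 / 1,099,511,627,776 = 0.785 TiB

0.785 TiB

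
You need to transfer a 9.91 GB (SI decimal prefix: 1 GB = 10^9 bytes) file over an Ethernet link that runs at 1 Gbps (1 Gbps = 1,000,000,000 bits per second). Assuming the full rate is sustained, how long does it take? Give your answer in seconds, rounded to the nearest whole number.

79 seconds

9.91 GB = 9,910,000,000 bytes = 79,280,000,000 bits
1 Gbps = 1,000,000,000 bits/s
time = 79,280,000,000 / 1,000,000,000 = 79 s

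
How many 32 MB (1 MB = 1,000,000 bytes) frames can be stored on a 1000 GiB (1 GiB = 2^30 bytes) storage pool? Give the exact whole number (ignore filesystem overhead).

33,554

Capacity: 1000 GiB = 1,073,741,824,000 bytes
Per item: 32 MB = 32,000,000 bytes
⌊1,073,741,824,000 / 32,000,000⌋ = 33,554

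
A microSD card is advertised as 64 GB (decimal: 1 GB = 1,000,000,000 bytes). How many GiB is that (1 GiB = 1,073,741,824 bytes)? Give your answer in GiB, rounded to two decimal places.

64 GB = 64 × 10^9 bytes = 64,000,000,000 bytes
1 GiB = 1,073,741,824 bytes
64,000,000,000 / 1,073,741,824 = 59.60 GiB

59.60 GiB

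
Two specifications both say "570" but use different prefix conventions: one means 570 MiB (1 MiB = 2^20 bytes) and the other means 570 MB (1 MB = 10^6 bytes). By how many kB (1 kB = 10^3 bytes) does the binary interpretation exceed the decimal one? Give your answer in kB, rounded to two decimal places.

27,688.32 kB

570 MiB = 570 × 1,048,576 = 597,688,320 bytes
570 MB = 570 × 1,000,000 = 570,000,000 bytes
difference = 27,688,320 bytes
27,688,320 / 1,000 = 27,688.32 kB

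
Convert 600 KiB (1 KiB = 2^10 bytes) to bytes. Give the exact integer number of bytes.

600 × 1,024 = 614,400 bytes  (1 KiB = 2^10 bytes)

614,400 bytes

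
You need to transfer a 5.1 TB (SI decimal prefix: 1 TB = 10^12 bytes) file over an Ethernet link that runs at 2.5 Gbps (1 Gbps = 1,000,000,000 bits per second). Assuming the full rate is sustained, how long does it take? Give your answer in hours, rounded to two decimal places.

4.53 hours

5.1 TB = 5,100,000,000,000 bytes = 40,800,000,000,000 bits
2.5 Gbps = 2,500,000,000 bits/s
time = 40,800,000,000,000 / 2,500,000,000 = 16,320.0000 s
16,320.0000 s / 3600 = 4.53 hours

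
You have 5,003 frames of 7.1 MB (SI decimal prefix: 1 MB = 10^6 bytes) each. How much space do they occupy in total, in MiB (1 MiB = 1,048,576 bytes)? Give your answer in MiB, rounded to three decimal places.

Total = 5,003 × 7.1 MB = 35521.3 MB
= 35521.3 × 1,000,000 bytes = 35,521,300,000 bytes
1 MiB = 1,048,576 bytes
35,521,300,000 / 1,048,576 = 33,875.751 MiB

33,875.751 MiB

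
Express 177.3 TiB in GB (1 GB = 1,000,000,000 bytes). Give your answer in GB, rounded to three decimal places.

194,943.412 GB

177.3 TiB × 1,099,511,627,776 bytes/TiB = 194,943,411,604,684.8 bytes
1 GB = 1,000,000,000 bytes
194,943,411,604,684.8 / 1,000,000,000 = 194,943.412 GB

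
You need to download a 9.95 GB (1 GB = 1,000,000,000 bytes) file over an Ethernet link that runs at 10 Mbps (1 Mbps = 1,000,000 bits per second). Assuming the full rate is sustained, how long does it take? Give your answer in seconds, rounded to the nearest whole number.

7,960 seconds

9.95 GB = 9,950,000,000 bytes = 79,600,000,000 bits
10 Mbps = 10,000,000 bits/s
time = 79,600,000,000 / 10,000,000 = 7,960 s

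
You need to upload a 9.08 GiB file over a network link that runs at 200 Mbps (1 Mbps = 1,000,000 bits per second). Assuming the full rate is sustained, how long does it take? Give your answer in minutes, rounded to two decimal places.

6.50 minutes

9.08 GiB = 9,749,575,761.92 bytes = 77,996,606,095.36 bits
200 Mbps = 200,000,000 bits/s
time = 77,996,606,095.36 / 200,000,000 = 389.983 s
389.983 s / 60 = 6.50 minutes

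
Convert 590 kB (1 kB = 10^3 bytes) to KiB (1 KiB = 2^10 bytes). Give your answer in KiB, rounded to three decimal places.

576.172 KiB

590 kB = 590 × 10^3 bytes = 590,000 bytes
1 KiB = 2^10 bytes = 1,024 bytes
590,000 / 1,024 = 576.172 KiB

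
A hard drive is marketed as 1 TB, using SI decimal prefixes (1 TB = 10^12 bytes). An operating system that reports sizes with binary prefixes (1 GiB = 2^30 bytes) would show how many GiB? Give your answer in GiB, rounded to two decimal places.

931.32 GiB

1 TB = 1 × 10^12 bytes = 1,000,000,000,000 bytes
1 GiB = 2^30 bytes = 1,073,741,824 bytes
1,000,000,000,000 / 1,073,741,824 = 931.32 GiB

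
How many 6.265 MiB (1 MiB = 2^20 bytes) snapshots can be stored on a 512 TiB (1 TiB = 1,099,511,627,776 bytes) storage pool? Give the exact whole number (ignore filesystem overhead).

85,693,681

Capacity: 512 TiB = 562,949,953,421,312 bytes
Per item: 6.265 MiB = 6,569,328.64 bytes
⌊562,949,953,421,312 / 6,569,328.64⌋ = 85,693,681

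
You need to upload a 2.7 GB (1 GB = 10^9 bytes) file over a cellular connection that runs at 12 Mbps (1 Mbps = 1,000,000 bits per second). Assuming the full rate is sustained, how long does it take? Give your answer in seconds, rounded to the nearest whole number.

1,800 seconds

2.7 GB = 2,700,000,000 bytes = 21,600,000,000 bits
12 Mbps = 12,000,000 bits/s
time = 21,600,000,000 / 12,000,000 = 1,800 s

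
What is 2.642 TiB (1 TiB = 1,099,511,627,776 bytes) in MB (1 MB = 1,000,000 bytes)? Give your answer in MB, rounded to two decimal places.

2.642 TiB × 1,099,511,627,776 bytes/TiB = 2,904,909,720,584.192 bytes
1 MB = 1,000,000 bytes
2,904,909,720,584.192 / 1,000,000 = 2,904,909.72 MB

2,904,909.72 MB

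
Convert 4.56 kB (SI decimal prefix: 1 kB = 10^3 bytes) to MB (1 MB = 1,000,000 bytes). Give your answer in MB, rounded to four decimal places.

0.0046 MB

4.56 kB = 4.56 × 10^3 bytes = 4,560 bytes
1 MB = 1,000,000 bytes
4,560 / 1,000,000 = 0.0046 MB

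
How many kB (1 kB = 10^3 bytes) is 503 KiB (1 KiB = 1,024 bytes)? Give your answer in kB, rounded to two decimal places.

503 KiB × 1,024 bytes/KiB = 515,072 bytes
1 kB = 10^3 bytes = 1,000 bytes
515,072 / 1,000 = 515.07 kB

515.07 kB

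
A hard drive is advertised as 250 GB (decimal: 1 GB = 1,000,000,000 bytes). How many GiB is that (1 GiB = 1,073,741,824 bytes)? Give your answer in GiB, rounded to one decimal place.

250 GB × 1,000,000,000 bytes/GB = 250,000,000,000 bytes
1 GiB = 2^30 bytes = 1,073,741,824 bytes
250,000,000,000 / 1,073,741,824 = 232.8 GiB

232.8 GiB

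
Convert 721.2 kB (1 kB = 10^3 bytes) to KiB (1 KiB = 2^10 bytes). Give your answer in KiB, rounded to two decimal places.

704.30 KiB

721.2 kB = 721.2 × 10^3 bytes = 721,200 bytes
1 KiB = 2^10 bytes = 1,024 bytes
721,200 / 1,024 = 704.30 KiB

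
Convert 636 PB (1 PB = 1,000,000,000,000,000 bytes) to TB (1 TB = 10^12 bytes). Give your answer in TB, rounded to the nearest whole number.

636 PB × 1,000,000,000,000,000 bytes/PB = 636,000,000,000,000,000 bytes
1 TB = 10^12 bytes = 1,000,000,000,000 bytes
636,000,000,000,000,000 / 1,000,000,000,000 = 636,000 TB

636,000 TB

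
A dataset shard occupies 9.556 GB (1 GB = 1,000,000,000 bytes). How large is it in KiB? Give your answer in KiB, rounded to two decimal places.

9,332,031.25 KiB

9.556 GB × 1,000,000,000 bytes/GB = 9,556,000,000 bytes
1 KiB = 2^10 bytes = 1,024 bytes
9,556,000,000 / 1,024 = 9,332,031.25 KiB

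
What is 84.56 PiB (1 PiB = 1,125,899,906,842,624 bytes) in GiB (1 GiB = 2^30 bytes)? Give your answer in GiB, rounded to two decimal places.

84.56 PiB = 84.56 × 2^50 bytes = 95,206,096,122,612,285.44 bytes
1 GiB = 1,073,741,824 bytes
95,206,096,122,612,285.44 / 1,073,741,824 = 88,667,586.56 GiB

88,667,586.56 GiB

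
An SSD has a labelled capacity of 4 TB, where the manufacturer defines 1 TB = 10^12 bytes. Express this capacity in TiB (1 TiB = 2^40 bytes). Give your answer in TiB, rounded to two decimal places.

4 TB × 1,000,000,000,000 bytes/TB = 4,000,000,000,000 bytes
1 TiB = 2^40 bytes = 1,099,511,627,776 bytes
4,000,000,000,000 / 1,099,511,627,776 = 3.64 TiB

3.64 TiB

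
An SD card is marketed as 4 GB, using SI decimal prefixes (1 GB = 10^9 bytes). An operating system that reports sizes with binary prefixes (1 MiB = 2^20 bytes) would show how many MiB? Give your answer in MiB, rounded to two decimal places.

3,814.70 MiB

4 GB × 1,000,000,000 bytes/GB = 4,000,000,000 bytes
1 MiB = 2^20 bytes = 1,048,576 bytes
4,000,000,000 / 1,048,576 = 3,814.70 MiB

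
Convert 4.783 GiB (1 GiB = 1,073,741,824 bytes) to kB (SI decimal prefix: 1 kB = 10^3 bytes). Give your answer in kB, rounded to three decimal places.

5,135,707.144 kB

4.783 GiB = 4.783 × 2^30 bytes = 5,135,707,144.192 bytes
1 kB = 1,000 bytes
5,135,707,144.192 / 1,000 = 5,135,707.144 kB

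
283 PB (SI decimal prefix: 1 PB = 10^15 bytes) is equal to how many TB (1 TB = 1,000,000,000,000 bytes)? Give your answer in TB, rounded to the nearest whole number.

283,000 TB

283 PB = 283 × 10^15 bytes = 283,000,000,000,000,000 bytes
1 TB = 1,000,000,000,000 bytes
283,000,000,000,000,000 / 1,000,000,000,000 = 283,000 TB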